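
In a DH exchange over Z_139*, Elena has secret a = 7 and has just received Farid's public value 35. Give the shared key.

54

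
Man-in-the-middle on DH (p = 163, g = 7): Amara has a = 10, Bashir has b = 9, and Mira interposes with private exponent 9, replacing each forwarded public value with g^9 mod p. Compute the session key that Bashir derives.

Bashir receives Mira's public value M = 7^9 mod 163 instead of the honest one.
7^1 ≡ 7 (mod 163)
7^2 = (7^1)^2 ≡ 7^2 = 49 ≡ 49 (mod 163)
7^4 = (7^2)^2 ≡ 49^2 = 2401 ≡ 119 (mod 163)
7^8 = (7^4)^2 ≡ 119^2 = 14161 ≡ 143 (mod 163)
7^9 = 7^8 · 7^1 ≡ 143 · 7 ≡ 23 (mod 163).
So M = 23. Bashir computes K = M^9 mod 163.
23^1 ≡ 23 (mod 163)
23^2 = (23^1)^2 ≡ 23^2 = 529 ≡ 40 (mod 163)
23^4 = (23^2)^2 ≡ 40^2 = 1600 ≡ 133 (mod 163)
23^8 = (23^4)^2 ≡ 133^2 = 17689 ≡ 85 (mod 163)
23^9 = 23^8 · 23^1 ≡ 85 · 23 ≡ 162 (mod 163).

162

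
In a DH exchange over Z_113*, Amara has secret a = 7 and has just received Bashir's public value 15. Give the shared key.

Shared key K = 15^7 mod 113.
15^1 ≡ 15 (mod 113)
15^2 = (15^1)^2 ≡ 15^2 = 225 ≡ 112 (mod 113)
15^4 = (15^2)^2 ≡ 112^2 = 12544 ≡ 1 (mod 113)
15^7 = 15^4 · 15^2 · 15^1 ≡ 1 · 112 · 15 ≡ 98 (mod 113).

98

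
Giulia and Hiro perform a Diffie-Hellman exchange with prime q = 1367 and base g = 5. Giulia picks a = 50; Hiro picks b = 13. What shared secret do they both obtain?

Hiro sends B = g^b mod q = 5^13 mod 1367.
5^1 ≡ 5 (mod 1367)
5^2 = (5^1)^2 ≡ 5^2 = 25 ≡ 25 (mod 1367)
5^4 = (5^2)^2 ≡ 25^2 = 625 ≡ 625 (mod 1367)
5^8 = (5^4)^2 ≡ 625^2 = 390625 ≡ 1030 (mod 1367)
5^13 = 5^8 · 5^4 · 5^1 ≡ 1030 · 625 · 5 ≡ 832 (mod 1367).
So B = 832. Giulia then computes K = B^a mod q = 832^50 mod 1367.
832^1 ≡ 832 (mod 1367)
832^2 = (832^1)^2 ≡ 832^2 = 692224 ≡ 522 (mod 1367)
832^4 = (832^2)^2 ≡ 522^2 = 272484 ≡ 451 (mod 1367)
832^8 = (832^4)^2 ≡ 451^2 = 203401 ≡ 1085 (mod 1367)
832^16 = (832^8)^2 ≡ 1085^2 = 1177225 ≡ 238 (mod 1367)
832^32 = (832^16)^2 ≡ 238^2 = 56644 ≡ 597 (mod 1367)
832^50 = 832^32 · 832^16 · 832^2 ≡ 597 · 238 · 522 ≡ 940 (mod 1367).

940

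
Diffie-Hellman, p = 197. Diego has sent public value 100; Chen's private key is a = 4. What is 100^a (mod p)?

42

Shared key K = 100^4 mod 197.
100^1 ≡ 100 (mod 197)
100^2 = (100^1)^2 ≡ 100^2 = 10000 ≡ 150 (mod 197)
100^4 = (100^2)^2 ≡ 150^2 = 22500 ≡ 42 (mod 197)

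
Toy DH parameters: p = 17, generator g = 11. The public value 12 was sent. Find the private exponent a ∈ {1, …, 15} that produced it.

11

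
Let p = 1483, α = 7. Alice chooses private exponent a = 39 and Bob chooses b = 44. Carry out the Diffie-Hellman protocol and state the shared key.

Alice sends A = α^a mod p = 7^39 mod 1483.
7^1 ≡ 7 (mod 1483)
7^2 = (7^1)^2 ≡ 7^2 = 49 ≡ 49 (mod 1483)
7^4 = (7^2)^2 ≡ 49^2 = 2401 ≡ 918 (mod 1483)
7^8 = (7^4)^2 ≡ 918^2 = 842724 ≡ 380 (mod 1483)
7^16 = (7^8)^2 ≡ 380^2 = 144400 ≡ 549 (mod 1483)
7^32 = (7^16)^2 ≡ 549^2 = 301401 ≡ 352 (mod 1483)
7^39 = 7^32 · 7^4 · 7^2 · 7^1 ≡ 352 · 918 · 49 · 7 ≡ 677 (mod 1483).
So A = 677. Bob then computes K = A^b mod p = 677^44 mod 1483.
677^1 ≡ 677 (mod 1483)
677^2 = (677^1)^2 ≡ 677^2 = 458329 ≡ 82 (mod 1483)
677^4 = (677^2)^2 ≡ 82^2 = 6724 ≡ 792 (mod 1483)
677^8 = (677^4)^2 ≡ 792^2 = 627264 ≡ 1438 (mod 1483)
677^16 = (677^8)^2 ≡ 1438^2 = 2067844 ≡ 542 (mod 1483)
677^32 = (677^16)^2 ≡ 542^2 = 293764 ≡ 130 (mod 1483)
677^44 = 677^32 · 677^8 · 677^4 ≡ 130 · 1438 · 792 ≡ 1175 (mod 1483).

1175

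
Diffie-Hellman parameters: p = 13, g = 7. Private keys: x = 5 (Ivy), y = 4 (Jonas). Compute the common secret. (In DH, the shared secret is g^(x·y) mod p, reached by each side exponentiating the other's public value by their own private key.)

Ivy sends A = g^x mod p = 7^5 mod 13.
7^1 ≡ 7 (mod 13)
7^2 = (7^1)^2 ≡ 7^2 = 49 ≡ 10 (mod 13)
7^4 = (7^2)^2 ≡ 10^2 = 100 ≡ 9 (mod 13)
7^5 = 7^4 · 7^1 ≡ 9 · 7 ≡ 11 (mod 13).
So A = 11. Jonas then computes K = A^y mod p = 11^4 mod 13.
11^1 ≡ 11 (mod 13)
11^2 = (11^1)^2 ≡ 11^2 = 121 ≡ 4 (mod 13)
11^4 = (11^2)^2 ≡ 4^2 = 16 ≡ 3 (mod 13)

3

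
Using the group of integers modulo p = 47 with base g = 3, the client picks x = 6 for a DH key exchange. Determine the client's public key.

Public value = 3^6 (mod 47).
3^1 ≡ 3 (mod 47)
3^2 = (3^1)^2 ≡ 3^2 = 9 ≡ 9 (mod 47)
3^4 = (3^2)^2 ≡ 9^2 = 81 ≡ 34 (mod 47)
3^6 = 3^4 · 3^2 ≡ 34 · 9 ≡ 24 (mod 47).

24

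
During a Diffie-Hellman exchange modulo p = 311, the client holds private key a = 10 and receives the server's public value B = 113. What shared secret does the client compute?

243

Shared key K = 113^10 mod 311.
113^1 ≡ 113 (mod 311)
113^2 = (113^1)^2 ≡ 113^2 = 12769 ≡ 18 (mod 311)
113^4 = (113^2)^2 ≡ 18^2 = 324 ≡ 13 (mod 311)
113^8 = (113^4)^2 ≡ 13^2 = 169 ≡ 169 (mod 311)
113^10 = 113^8 · 113^2 ≡ 169 · 18 ≡ 243 (mod 311).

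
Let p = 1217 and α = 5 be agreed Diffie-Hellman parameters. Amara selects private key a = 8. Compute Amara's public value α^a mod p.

Public value = 5^8 mod 1217.
5^1 ≡ 5 (mod 1217)
5^2 = (5^1)^2 ≡ 5^2 = 25 ≡ 25 (mod 1217)
5^4 = (5^2)^2 ≡ 25^2 = 625 ≡ 625 (mod 1217)
5^8 = (5^4)^2 ≡ 625^2 = 390625 ≡ 1185 (mod 1217)

1185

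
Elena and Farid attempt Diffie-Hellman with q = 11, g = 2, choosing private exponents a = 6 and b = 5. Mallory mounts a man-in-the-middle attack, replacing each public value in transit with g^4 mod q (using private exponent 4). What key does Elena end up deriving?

Elena receives Mallory's public value M = 2^4 mod 11 instead of the honest one.
2^1 ≡ 2 (mod 11)
2^2 = (2^1)^2 ≡ 2^2 = 4 ≡ 4 (mod 11)
2^4 = (2^2)^2 ≡ 4^2 = 16 ≡ 5 (mod 11)
So M = 5. Elena computes K = M^6 mod 11.
5^1 ≡ 5 (mod 11)
5^2 = (5^1)^2 ≡ 5^2 = 25 ≡ 3 (mod 11)
5^4 = (5^2)^2 ≡ 3^2 = 9 ≡ 9 (mod 11)
5^6 = 5^4 · 5^2 ≡ 9 · 3 ≡ 5 (mod 11).

5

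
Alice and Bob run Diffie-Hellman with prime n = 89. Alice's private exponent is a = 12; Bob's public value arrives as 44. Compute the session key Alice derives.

Shared key K = 44^12 mod 89.
44^1 ≡ 44 (mod 89)
44^2 = (44^1)^2 ≡ 44^2 = 1936 ≡ 67 (mod 89)
44^4 = (44^2)^2 ≡ 67^2 = 4489 ≡ 39 (mod 89)
44^8 = (44^4)^2 ≡ 39^2 = 1521 ≡ 8 (mod 89)
44^12 = 44^8 · 44^4 ≡ 8 · 39 ≡ 45 (mod 89).

45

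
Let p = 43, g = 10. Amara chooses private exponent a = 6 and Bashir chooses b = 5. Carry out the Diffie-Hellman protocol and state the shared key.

41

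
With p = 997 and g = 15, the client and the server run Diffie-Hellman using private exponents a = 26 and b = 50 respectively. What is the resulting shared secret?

830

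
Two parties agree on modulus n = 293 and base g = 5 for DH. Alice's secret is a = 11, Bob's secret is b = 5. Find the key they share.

Alice sends A = g^a mod n = 5^11 mod 293.
5^1 ≡ 5 (mod 293)
5^2 = (5^1)^2 ≡ 5^2 = 25 ≡ 25 (mod 293)
5^4 = (5^2)^2 ≡ 25^2 = 625 ≡ 39 (mod 293)
5^8 = (5^4)^2 ≡ 39^2 = 1521 ≡ 56 (mod 293)
5^11 = 5^8 · 5^2 · 5^1 ≡ 56 · 25 · 5 ≡ 261 (mod 293).
So A = 261. Bob then computes K = A^b mod n = 261^5 mod 293.
261^1 ≡ 261 (mod 293)
261^2 = (261^1)^2 ≡ 261^2 = 68121 ≡ 145 (mod 293)
261^4 = (261^2)^2 ≡ 145^2 = 21025 ≡ 222 (mod 293)
261^5 = 261^4 · 261^1 ≡ 222 · 261 ≡ 221 (mod 293).

221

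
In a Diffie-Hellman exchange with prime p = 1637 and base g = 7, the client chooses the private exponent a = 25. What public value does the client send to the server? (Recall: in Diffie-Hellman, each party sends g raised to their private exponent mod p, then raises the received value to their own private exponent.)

Public value = 7^25 (mod 1637).
7^1 ≡ 7 (mod 1637)
7^2 = (7^1)^2 ≡ 7^2 = 49 ≡ 49 (mod 1637)
7^4 = (7^2)^2 ≡ 49^2 = 2401 ≡ 764 (mod 1637)
7^8 = (7^4)^2 ≡ 764^2 = 583696 ≡ 924 (mod 1637)
7^16 = (7^8)^2 ≡ 924^2 = 853776 ≡ 899 (mod 1637)
7^25 = 7^16 · 7^8 · 7^1 ≡ 899 · 924 · 7 ≡ 108 (mod 1637).

108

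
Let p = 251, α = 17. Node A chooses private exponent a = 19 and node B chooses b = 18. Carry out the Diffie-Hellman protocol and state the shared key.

173

Node A sends A = α^a mod p = 17^19 mod 251.
17^1 ≡ 17 (mod 251)
17^2 = (17^1)^2 ≡ 17^2 = 289 ≡ 38 (mod 251)
17^4 = (17^2)^2 ≡ 38^2 = 1444 ≡ 189 (mod 251)
17^8 = (17^4)^2 ≡ 189^2 = 35721 ≡ 79 (mod 251)
17^16 = (17^8)^2 ≡ 79^2 = 6241 ≡ 217 (mod 251)
17^19 = 17^16 · 17^2 · 17^1 ≡ 217 · 38 · 17 ≡ 124 (mod 251).
So A = 124. Node B then computes K = A^b mod p = 124^18 mod 251.
124^1 ≡ 124 (mod 251)
124^2 = (124^1)^2 ≡ 124^2 = 15376 ≡ 65 (mod 251)
124^4 = (124^2)^2 ≡ 65^2 = 4225 ≡ 209 (mod 251)
124^8 = (124^4)^2 ≡ 209^2 = 43681 ≡ 7 (mod 251)
124^16 = (124^8)^2 ≡ 7^2 = 49 ≡ 49 (mod 251)
124^18 = 124^16 · 124^2 ≡ 49 · 65 ≡ 173 (mod 251).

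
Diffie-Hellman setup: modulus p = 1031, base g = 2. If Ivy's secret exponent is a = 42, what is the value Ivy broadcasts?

325

Public value = 2^42 mod 1031.
2^1 ≡ 2 (mod 1031)
2^2 = (2^1)^2 ≡ 2^2 = 4 ≡ 4 (mod 1031)
2^4 = (2^2)^2 ≡ 4^2 = 16 ≡ 16 (mod 1031)
2^8 = (2^4)^2 ≡ 16^2 = 256 ≡ 256 (mod 1031)
2^16 = (2^8)^2 ≡ 256^2 = 65536 ≡ 583 (mod 1031)
2^32 = (2^16)^2 ≡ 583^2 = 339889 ≡ 690 (mod 1031)
2^42 = 2^32 · 2^8 · 2^2 ≡ 690 · 256 · 4 ≡ 325 (mod 1031).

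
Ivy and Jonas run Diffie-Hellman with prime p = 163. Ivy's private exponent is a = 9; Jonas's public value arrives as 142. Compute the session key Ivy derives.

105

Shared key K = 142^9 mod 163.
142^1 ≡ 142 (mod 163)
142^2 = (142^1)^2 ≡ 142^2 = 20164 ≡ 115 (mod 163)
142^4 = (142^2)^2 ≡ 115^2 = 13225 ≡ 22 (mod 163)
142^8 = (142^4)^2 ≡ 22^2 = 484 ≡ 158 (mod 163)
142^9 = 142^8 · 142^1 ≡ 158 · 142 ≡ 105 (mod 163).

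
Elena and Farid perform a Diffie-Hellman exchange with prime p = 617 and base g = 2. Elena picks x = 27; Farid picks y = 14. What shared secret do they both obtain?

Farid sends B = g^y mod p = 2^14 mod 617.
2^1 ≡ 2 (mod 617)
2^2 = (2^1)^2 ≡ 2^2 = 4 ≡ 4 (mod 617)
2^4 = (2^2)^2 ≡ 4^2 = 16 ≡ 16 (mod 617)
2^8 = (2^4)^2 ≡ 16^2 = 256 ≡ 256 (mod 617)
2^14 = 2^8 · 2^4 · 2^2 ≡ 256 · 16 · 4 ≡ 342 (mod 617).
So B = 342. Elena then computes K = B^x mod p = 342^27 mod 617.
342^1 ≡ 342 (mod 617)
342^2 = (342^1)^2 ≡ 342^2 = 116964 ≡ 351 (mod 617)
342^4 = (342^2)^2 ≡ 351^2 = 123201 ≡ 418 (mod 617)
342^8 = (342^4)^2 ≡ 418^2 = 174724 ≡ 113 (mod 617)
342^16 = (342^8)^2 ≡ 113^2 = 12769 ≡ 429 (mod 617)
342^27 = 342^16 · 342^8 · 342^2 · 342^1 ≡ 429 · 113 · 351 · 342 ≡ 429 (mod 617).

429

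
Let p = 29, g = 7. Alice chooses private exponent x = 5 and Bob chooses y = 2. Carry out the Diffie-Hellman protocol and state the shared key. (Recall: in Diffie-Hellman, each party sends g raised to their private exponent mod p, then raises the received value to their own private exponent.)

24

Bob sends B = g^y mod p = 7^2 mod 29.
7^1 ≡ 7 (mod 29)
7^2 = (7^1)^2 ≡ 7^2 = 49 ≡ 20 (mod 29)
So B = 20. Alice then computes K = B^x mod p = 20^5 mod 29.
20^1 ≡ 20 (mod 29)
20^2 = (20^1)^2 ≡ 20^2 = 400 ≡ 23 (mod 29)
20^4 = (20^2)^2 ≡ 23^2 = 529 ≡ 7 (mod 29)
20^5 = 20^4 · 20^1 ≡ 7 · 20 ≡ 24 (mod 29).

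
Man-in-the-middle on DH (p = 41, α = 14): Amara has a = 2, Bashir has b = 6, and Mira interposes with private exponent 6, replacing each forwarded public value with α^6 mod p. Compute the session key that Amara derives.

40

Amara receives Mira's public value M = 14^6 mod 41 instead of the honest one.
14^1 ≡ 14 (mod 41)
14^2 = (14^1)^2 ≡ 14^2 = 196 ≡ 32 (mod 41)
14^4 = (14^2)^2 ≡ 32^2 = 1024 ≡ 40 (mod 41)
14^6 = 14^4 · 14^2 ≡ 40 · 32 ≡ 9 (mod 41).
So M = 9. Amara computes K = M^2 mod 41.
9^1 ≡ 9 (mod 41)
9^2 = (9^1)^2 ≡ 9^2 = 81 ≡ 40 (mod 41)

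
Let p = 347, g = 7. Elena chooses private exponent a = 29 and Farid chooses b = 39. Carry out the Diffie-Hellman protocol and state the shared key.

Elena sends A = g^a mod p = 7^29 mod 347.
7^1 ≡ 7 (mod 347)
7^2 = (7^1)^2 ≡ 7^2 = 49 ≡ 49 (mod 347)
7^4 = (7^2)^2 ≡ 49^2 = 2401 ≡ 319 (mod 347)
7^8 = (7^4)^2 ≡ 319^2 = 101761 ≡ 90 (mod 347)
7^16 = (7^8)^2 ≡ 90^2 = 8100 ≡ 119 (mod 347)
7^29 = 7^16 · 7^8 · 7^4 · 7^1 ≡ 119 · 90 · 319 · 7 ≡ 190 (mod 347).
So A = 190. Farid then computes K = A^b mod p = 190^39 mod 347.
190^1 ≡ 190 (mod 347)
190^2 = (190^1)^2 ≡ 190^2 = 36100 ≡ 12 (mod 347)
190^4 = (190^2)^2 ≡ 12^2 = 144 ≡ 144 (mod 347)
190^8 = (190^4)^2 ≡ 144^2 = 20736 ≡ 263 (mod 347)
190^16 = (190^8)^2 ≡ 263^2 = 69169 ≡ 116 (mod 347)
190^32 = (190^16)^2 ≡ 116^2 = 13456 ≡ 270 (mod 347)
190^39 = 190^32 · 190^4 · 190^2 · 190^1 ≡ 270 · 144 · 12 · 190 ≡ 45 (mod 347).

45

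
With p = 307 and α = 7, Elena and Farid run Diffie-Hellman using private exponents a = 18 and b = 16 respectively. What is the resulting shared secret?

24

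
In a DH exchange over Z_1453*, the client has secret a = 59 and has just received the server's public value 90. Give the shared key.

1414

Shared key K = 90^59 mod 1453.
90^1 ≡ 90 (mod 1453)
90^2 = (90^1)^2 ≡ 90^2 = 8100 ≡ 835 (mod 1453)
90^4 = (90^2)^2 ≡ 835^2 = 697225 ≡ 1238 (mod 1453)
90^8 = (90^4)^2 ≡ 1238^2 = 1532644 ≡ 1182 (mod 1453)
90^16 = (90^8)^2 ≡ 1182^2 = 1397124 ≡ 791 (mod 1453)
90^32 = (90^16)^2 ≡ 791^2 = 625681 ≡ 891 (mod 1453)
90^59 = 90^32 · 90^16 · 90^8 · 90^2 · 90^1 ≡ 891 · 791 · 1182 · 835 · 90 ≡ 1414 (mod 1453).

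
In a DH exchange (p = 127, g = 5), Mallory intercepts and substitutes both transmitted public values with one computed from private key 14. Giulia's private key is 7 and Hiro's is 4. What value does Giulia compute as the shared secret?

19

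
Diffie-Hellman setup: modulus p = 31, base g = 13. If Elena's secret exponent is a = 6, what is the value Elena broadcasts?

16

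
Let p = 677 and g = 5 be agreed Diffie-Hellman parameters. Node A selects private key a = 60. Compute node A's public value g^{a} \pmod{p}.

302

Public value = 5^{60} \pmod{677}.
5^1 ≡ 5 (mod 677)
5^2 = (5^1)^2 ≡ 5^2 = 25 ≡ 25 (mod 677)
5^4 = (5^2)^2 ≡ 25^2 = 625 ≡ 625 (mod 677)
5^8 = (5^4)^2 ≡ 625^2 = 390625 ≡ 673 (mod 677)
5^16 = (5^8)^2 ≡ 673^2 = 452929 ≡ 16 (mod 677)
5^32 = (5^16)^2 ≡ 16^2 = 256 ≡ 256 (mod 677)
5^60 = 5^32 · 5^16 · 5^8 · 5^4 ≡ 256 · 16 · 673 · 625 ≡ 302 (mod 677).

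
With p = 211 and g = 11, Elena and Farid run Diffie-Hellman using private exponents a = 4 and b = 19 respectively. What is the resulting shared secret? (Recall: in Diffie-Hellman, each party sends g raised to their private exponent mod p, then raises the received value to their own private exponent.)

Elena sends A = g^a mod p = 11^4 mod 211.
11^1 ≡ 11 (mod 211)
11^2 = (11^1)^2 ≡ 11^2 = 121 ≡ 121 (mod 211)
11^4 = (11^2)^2 ≡ 121^2 = 14641 ≡ 82 (mod 211)
So A = 82. Farid then computes K = A^b mod p = 82^19 mod 211.
82^1 ≡ 82 (mod 211)
82^2 = (82^1)^2 ≡ 82^2 = 6724 ≡ 183 (mod 211)
82^4 = (82^2)^2 ≡ 183^2 = 33489 ≡ 151 (mod 211)
82^8 = (82^4)^2 ≡ 151^2 = 22801 ≡ 13 (mod 211)
82^16 = (82^8)^2 ≡ 13^2 = 169 ≡ 169 (mod 211)
82^19 = 82^16 · 82^2 · 82^1 ≡ 169 · 183 · 82 ≡ 5 (mod 211).

5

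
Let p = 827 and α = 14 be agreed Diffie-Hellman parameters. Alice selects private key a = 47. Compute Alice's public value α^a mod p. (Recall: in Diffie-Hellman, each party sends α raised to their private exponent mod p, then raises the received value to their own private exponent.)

441

Public value = 14^47 mod 827.
14^1 ≡ 14 (mod 827)
14^2 = (14^1)^2 ≡ 14^2 = 196 ≡ 196 (mod 827)
14^4 = (14^2)^2 ≡ 196^2 = 38416 ≡ 374 (mod 827)
14^8 = (14^4)^2 ≡ 374^2 = 139876 ≡ 113 (mod 827)
14^16 = (14^8)^2 ≡ 113^2 = 12769 ≡ 364 (mod 827)
14^32 = (14^16)^2 ≡ 364^2 = 132496 ≡ 176 (mod 827)
14^47 = 14^32 · 14^8 · 14^4 · 14^2 · 14^1 ≡ 176 · 113 · 374 · 196 · 14 ≡ 441 (mod 827).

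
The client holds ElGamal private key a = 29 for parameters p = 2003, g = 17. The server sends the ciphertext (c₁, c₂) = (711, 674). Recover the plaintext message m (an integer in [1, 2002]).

Shared mask s = c₁^a mod p = 711^29 mod 2003.
711^1 ≡ 711 (mod 2003)
711^2 = (711^1)^2 ≡ 711^2 = 505521 ≡ 765 (mod 2003)
711^4 = (711^2)^2 ≡ 765^2 = 585225 ≡ 349 (mod 2003)
711^8 = (711^4)^2 ≡ 349^2 = 121801 ≡ 1621 (mod 2003)
711^16 = (711^8)^2 ≡ 1621^2 = 2627641 ≡ 1708 (mod 2003)
711^29 = 711^16 · 711^8 · 711^4 · 711^1 ≡ 1708 · 1621 · 349 · 711 ≡ 557 (mod 2003).
So s = 557; s⁻¹ ≡ 730 (mod 2003).
m = c₂ · s⁻¹ mod 2003 = 674 · 730 mod 2003 = 1285.

1285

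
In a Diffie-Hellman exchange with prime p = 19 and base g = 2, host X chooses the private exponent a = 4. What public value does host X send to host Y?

Public value = 2^{4} \pmod{19}.
2^1 ≡ 2 (mod 19)
2^2 = (2^1)^2 ≡ 2^2 = 4 ≡ 4 (mod 19)
2^4 = (2^2)^2 ≡ 4^2 = 16 ≡ 16 (mod 19)

16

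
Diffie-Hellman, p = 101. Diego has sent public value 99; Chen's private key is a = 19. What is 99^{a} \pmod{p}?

Shared key K = 99^19 mod 101.
99^1 ≡ 99 (mod 101)
99^2 = (99^1)^2 ≡ 99^2 = 9801 ≡ 4 (mod 101)
99^4 = (99^2)^2 ≡ 4^2 = 16 ≡ 16 (mod 101)
99^8 = (99^4)^2 ≡ 16^2 = 256 ≡ 54 (mod 101)
99^16 = (99^8)^2 ≡ 54^2 = 2916 ≡ 88 (mod 101)
99^19 = 99^16 · 99^2 · 99^1 ≡ 88 · 4 · 99 ≡ 3 (mod 101).

3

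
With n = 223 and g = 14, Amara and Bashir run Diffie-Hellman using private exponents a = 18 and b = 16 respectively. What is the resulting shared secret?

Amara sends A = g^a mod n = 14^18 mod 223.
14^1 ≡ 14 (mod 223)
14^2 = (14^1)^2 ≡ 14^2 = 196 ≡ 196 (mod 223)
14^4 = (14^2)^2 ≡ 196^2 = 38416 ≡ 60 (mod 223)
14^8 = (14^4)^2 ≡ 60^2 = 3600 ≡ 32 (mod 223)
14^16 = (14^8)^2 ≡ 32^2 = 1024 ≡ 132 (mod 223)
14^18 = 14^16 · 14^2 ≡ 132 · 196 ≡ 4 (mod 223).
So A = 4. Bashir then computes K = A^b mod n = 4^16 mod 223.
4^1 ≡ 4 (mod 223)
4^2 = (4^1)^2 ≡ 4^2 = 16 ≡ 16 (mod 223)
4^4 = (4^2)^2 ≡ 16^2 = 256 ≡ 33 (mod 223)
4^8 = (4^4)^2 ≡ 33^2 = 1089 ≡ 197 (mod 223)
4^16 = (4^8)^2 ≡ 197^2 = 38809 ≡ 7 (mod 223)

7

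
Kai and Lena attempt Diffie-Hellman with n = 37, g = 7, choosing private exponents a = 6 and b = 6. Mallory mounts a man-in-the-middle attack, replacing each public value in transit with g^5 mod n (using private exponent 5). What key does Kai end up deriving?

10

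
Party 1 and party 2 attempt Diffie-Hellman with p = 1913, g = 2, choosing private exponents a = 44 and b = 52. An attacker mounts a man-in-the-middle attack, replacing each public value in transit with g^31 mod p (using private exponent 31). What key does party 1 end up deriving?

Party 1 receives an attacker's public value M = 2^31 mod 1913 instead of the honest one.
2^1 ≡ 2 (mod 1913)
2^2 = (2^1)^2 ≡ 2^2 = 4 ≡ 4 (mod 1913)
2^4 = (2^2)^2 ≡ 4^2 = 16 ≡ 16 (mod 1913)
2^8 = (2^4)^2 ≡ 16^2 = 256 ≡ 256 (mod 1913)
2^16 = (2^8)^2 ≡ 256^2 = 65536 ≡ 494 (mod 1913)
2^31 = 2^16 · 2^8 · 2^4 · 2^2 · 2^1 ≡ 494 · 256 · 16 · 4 · 2 ≡ 1499 (mod 1913).
So M = 1499. Party 1 computes K = M^44 mod 1913.
1499^1 ≡ 1499 (mod 1913)
1499^2 = (1499^1)^2 ≡ 1499^2 = 2247001 ≡ 1139 (mod 1913)
1499^4 = (1499^2)^2 ≡ 1139^2 = 1297321 ≡ 307 (mod 1913)
1499^8 = (1499^4)^2 ≡ 307^2 = 94249 ≡ 512 (mod 1913)
1499^16 = (1499^8)^2 ≡ 512^2 = 262144 ≡ 63 (mod 1913)
1499^32 = (1499^16)^2 ≡ 63^2 = 3969 ≡ 143 (mod 1913)
1499^44 = 1499^32 · 1499^8 · 1499^4 ≡ 143 · 512 · 307 ≡ 1475 (mod 1913).

1475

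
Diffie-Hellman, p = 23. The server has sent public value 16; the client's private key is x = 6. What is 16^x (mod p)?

4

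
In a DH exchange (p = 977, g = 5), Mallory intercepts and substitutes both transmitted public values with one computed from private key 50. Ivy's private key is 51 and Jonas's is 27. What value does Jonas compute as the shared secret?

332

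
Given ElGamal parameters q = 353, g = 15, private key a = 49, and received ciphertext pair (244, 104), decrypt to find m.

Shared mask s = c₁^a mod q = 244^49 mod 353.
244^1 ≡ 244 (mod 353)
244^2 = (244^1)^2 ≡ 244^2 = 59536 ≡ 232 (mod 353)
244^4 = (244^2)^2 ≡ 232^2 = 53824 ≡ 168 (mod 353)
244^8 = (244^4)^2 ≡ 168^2 = 28224 ≡ 337 (mod 353)
244^16 = (244^8)^2 ≡ 337^2 = 113569 ≡ 256 (mod 353)
244^32 = (244^16)^2 ≡ 256^2 = 65536 ≡ 231 (mod 353)
244^49 = 244^32 · 244^16 · 244^1 ≡ 231 · 256 · 244 ≡ 309 (mod 353).
So s = 309; s⁻¹ ≡ 8 (mod 353).
m = c₂ · s⁻¹ mod 353 = 104 · 8 mod 353 = 126.

126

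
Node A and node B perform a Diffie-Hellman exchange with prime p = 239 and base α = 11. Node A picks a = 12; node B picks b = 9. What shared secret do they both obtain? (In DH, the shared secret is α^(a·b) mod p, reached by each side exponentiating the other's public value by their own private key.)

Node B sends B = α^b mod p = 11^9 mod 239.
11^1 ≡ 11 (mod 239)
11^2 = (11^1)^2 ≡ 11^2 = 121 ≡ 121 (mod 239)
11^4 = (11^2)^2 ≡ 121^2 = 14641 ≡ 62 (mod 239)
11^8 = (11^4)^2 ≡ 62^2 = 3844 ≡ 20 (mod 239)
11^9 = 11^8 · 11^1 ≡ 20 · 11 ≡ 220 (mod 239).
So B = 220. Node A then computes K = B^a mod p = 220^12 mod 239.
220^1 ≡ 220 (mod 239)
220^2 = (220^1)^2 ≡ 220^2 = 48400 ≡ 122 (mod 239)
220^4 = (220^2)^2 ≡ 122^2 = 14884 ≡ 66 (mod 239)
220^8 = (220^4)^2 ≡ 66^2 = 4356 ≡ 54 (mod 239)
220^12 = 220^8 · 220^4 ≡ 54 · 66 ≡ 218 (mod 239).

218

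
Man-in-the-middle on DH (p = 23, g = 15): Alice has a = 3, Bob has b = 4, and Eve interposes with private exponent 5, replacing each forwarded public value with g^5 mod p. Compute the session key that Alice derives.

21

Alice receives Eve's public value M = 15^5 mod 23 instead of the honest one.
15^1 ≡ 15 (mod 23)
15^2 = (15^1)^2 ≡ 15^2 = 225 ≡ 18 (mod 23)
15^4 = (15^2)^2 ≡ 18^2 = 324 ≡ 2 (mod 23)
15^5 = 15^4 · 15^1 ≡ 2 · 15 ≡ 7 (mod 23).
So M = 7. Alice computes K = M^3 mod 23.
7^1 ≡ 7 (mod 23)
7^2 = (7^1)^2 ≡ 7^2 = 49 ≡ 3 (mod 23)
7^3 = 7^2 · 7^1 ≡ 3 · 7 ≡ 21 (mod 23).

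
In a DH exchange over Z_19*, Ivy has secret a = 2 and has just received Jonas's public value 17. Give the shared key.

Shared key K = 17^2 mod 19.
17^1 ≡ 17 (mod 19)
17^2 = (17^1)^2 ≡ 17^2 = 289 ≡ 4 (mod 19)

4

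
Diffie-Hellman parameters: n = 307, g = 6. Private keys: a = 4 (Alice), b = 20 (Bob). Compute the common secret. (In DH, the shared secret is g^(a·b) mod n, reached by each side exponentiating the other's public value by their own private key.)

Alice sends A = g^a mod n = 6^4 mod 307.
6^1 ≡ 6 (mod 307)
6^2 = (6^1)^2 ≡ 6^2 = 36 ≡ 36 (mod 307)
6^4 = (6^2)^2 ≡ 36^2 = 1296 ≡ 68 (mod 307)
So A = 68. Bob then computes K = A^b mod n = 68^20 mod 307.
68^1 ≡ 68 (mod 307)
68^2 = (68^1)^2 ≡ 68^2 = 4624 ≡ 19 (mod 307)
68^4 = (68^2)^2 ≡ 19^2 = 361 ≡ 54 (mod 307)
68^8 = (68^4)^2 ≡ 54^2 = 2916 ≡ 153 (mod 307)
68^16 = (68^8)^2 ≡ 153^2 = 23409 ≡ 77 (mod 307)
68^20 = 68^16 · 68^4 ≡ 77 · 54 ≡ 167 (mod 307).

167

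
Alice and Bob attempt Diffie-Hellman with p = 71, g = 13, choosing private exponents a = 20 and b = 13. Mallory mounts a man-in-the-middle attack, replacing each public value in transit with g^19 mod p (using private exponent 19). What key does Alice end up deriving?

48

Alice receives Mallory's public value M = 13^19 mod 71 instead of the honest one.
13^1 ≡ 13 (mod 71)
13^2 = (13^1)^2 ≡ 13^2 = 169 ≡ 27 (mod 71)
13^4 = (13^2)^2 ≡ 27^2 = 729 ≡ 19 (mod 71)
13^8 = (13^4)^2 ≡ 19^2 = 361 ≡ 6 (mod 71)
13^16 = (13^8)^2 ≡ 6^2 = 36 ≡ 36 (mod 71)
13^19 = 13^16 · 13^2 · 13^1 ≡ 36 · 27 · 13 ≡ 69 (mod 71).
So M = 69. Alice computes K = M^20 mod 71.
69^1 ≡ 69 (mod 71)
69^2 = (69^1)^2 ≡ 69^2 = 4761 ≡ 4 (mod 71)
69^4 = (69^2)^2 ≡ 4^2 = 16 ≡ 16 (mod 71)
69^8 = (69^4)^2 ≡ 16^2 = 256 ≡ 43 (mod 71)
69^16 = (69^8)^2 ≡ 43^2 = 1849 ≡ 3 (mod 71)
69^20 = 69^16 · 69^4 ≡ 3 · 16 ≡ 48 (mod 71).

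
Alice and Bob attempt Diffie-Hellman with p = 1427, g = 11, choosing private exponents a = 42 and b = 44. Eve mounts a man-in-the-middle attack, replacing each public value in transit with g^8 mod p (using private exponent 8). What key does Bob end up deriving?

Bob receives Eve's public value M = 11^8 mod 1427 instead of the honest one.
11^1 ≡ 11 (mod 1427)
11^2 = (11^1)^2 ≡ 11^2 = 121 ≡ 121 (mod 1427)
11^4 = (11^2)^2 ≡ 121^2 = 14641 ≡ 371 (mod 1427)
11^8 = (11^4)^2 ≡ 371^2 = 137641 ≡ 649 (mod 1427)
So M = 649. Bob computes K = M^44 mod 1427.
649^1 ≡ 649 (mod 1427)
649^2 = (649^1)^2 ≡ 649^2 = 421201 ≡ 236 (mod 1427)
649^4 = (649^2)^2 ≡ 236^2 = 55696 ≡ 43 (mod 1427)
649^8 = (649^4)^2 ≡ 43^2 = 1849 ≡ 422 (mod 1427)
649^16 = (649^8)^2 ≡ 422^2 = 178084 ≡ 1136 (mod 1427)
649^32 = (649^16)^2 ≡ 1136^2 = 1290496 ≡ 488 (mod 1427)
649^44 = 649^32 · 649^8 · 649^4 ≡ 488 · 422 · 43 ≡ 713 (mod 1427).

713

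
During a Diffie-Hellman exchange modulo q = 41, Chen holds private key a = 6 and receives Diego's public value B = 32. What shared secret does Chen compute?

Shared key K = 32^6 mod 41.
32^1 ≡ 32 (mod 41)
32^2 = (32^1)^2 ≡ 32^2 = 1024 ≡ 40 (mod 41)
32^4 = (32^2)^2 ≡ 40^2 = 1600 ≡ 1 (mod 41)
32^6 = 32^4 · 32^2 ≡ 1 · 40 ≡ 40 (mod 41).

40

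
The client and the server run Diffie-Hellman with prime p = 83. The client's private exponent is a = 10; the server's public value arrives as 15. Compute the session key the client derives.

64

Shared key K = 15^10 mod 83.
15^1 ≡ 15 (mod 83)
15^2 = (15^1)^2 ≡ 15^2 = 225 ≡ 59 (mod 83)
15^4 = (15^2)^2 ≡ 59^2 = 3481 ≡ 78 (mod 83)
15^8 = (15^4)^2 ≡ 78^2 = 6084 ≡ 25 (mod 83)
15^10 = 15^8 · 15^2 ≡ 25 · 59 ≡ 64 (mod 83).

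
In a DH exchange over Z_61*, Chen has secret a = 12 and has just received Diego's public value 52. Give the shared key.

Shared key K = 52^12 mod 61.
52^1 ≡ 52 (mod 61)
52^2 = (52^1)^2 ≡ 52^2 = 2704 ≡ 20 (mod 61)
52^4 = (52^2)^2 ≡ 20^2 = 400 ≡ 34 (mod 61)
52^8 = (52^4)^2 ≡ 34^2 = 1156 ≡ 58 (mod 61)
52^12 = 52^8 · 52^4 ≡ 58 · 34 ≡ 20 (mod 61).

20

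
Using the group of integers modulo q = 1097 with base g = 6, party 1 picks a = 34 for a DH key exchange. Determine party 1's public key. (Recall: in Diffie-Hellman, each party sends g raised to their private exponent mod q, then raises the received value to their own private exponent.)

Public value = 6^34 mod 1097.
6^1 ≡ 6 (mod 1097)
6^2 = (6^1)^2 ≡ 6^2 = 36 ≡ 36 (mod 1097)
6^4 = (6^2)^2 ≡ 36^2 = 1296 ≡ 199 (mod 1097)
6^8 = (6^4)^2 ≡ 199^2 = 39601 ≡ 109 (mod 1097)
6^16 = (6^8)^2 ≡ 109^2 = 11881 ≡ 911 (mod 1097)
6^32 = (6^16)^2 ≡ 911^2 = 829921 ≡ 589 (mod 1097)
6^34 = 6^32 · 6^2 ≡ 589 · 36 ≡ 361 (mod 1097).

361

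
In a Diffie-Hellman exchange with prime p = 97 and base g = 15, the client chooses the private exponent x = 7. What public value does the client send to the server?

Public value = 15^{7} \pmod{97}.
15^1 ≡ 15 (mod 97)
15^2 = (15^1)^2 ≡ 15^2 = 225 ≡ 31 (mod 97)
15^4 = (15^2)^2 ≡ 31^2 = 961 ≡ 88 (mod 97)
15^7 = 15^4 · 15^2 · 15^1 ≡ 88 · 31 · 15 ≡ 83 (mod 97).

83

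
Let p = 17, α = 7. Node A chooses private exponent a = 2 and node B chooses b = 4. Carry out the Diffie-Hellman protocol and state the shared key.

Node B sends B = α^b mod p = 7^4 mod 17.
7^1 ≡ 7 (mod 17)
7^2 = (7^1)^2 ≡ 7^2 = 49 ≡ 15 (mod 17)
7^4 = (7^2)^2 ≡ 15^2 = 225 ≡ 4 (mod 17)
So B = 4. Node A then computes K = B^a mod p = 4^2 mod 17.
4^1 ≡ 4 (mod 17)
4^2 = (4^1)^2 ≡ 4^2 = 16 ≡ 16 (mod 17)

16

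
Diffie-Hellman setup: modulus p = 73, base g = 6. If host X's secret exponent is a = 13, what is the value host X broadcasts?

Public value = 6^13 mod 73.
6^1 ≡ 6 (mod 73)
6^2 = (6^1)^2 ≡ 6^2 = 36 ≡ 36 (mod 73)
6^4 = (6^2)^2 ≡ 36^2 = 1296 ≡ 55 (mod 73)
6^8 = (6^4)^2 ≡ 55^2 = 3025 ≡ 32 (mod 73)
6^13 = 6^8 · 6^4 · 6^1 ≡ 32 · 55 · 6 ≡ 48 (mod 73).

48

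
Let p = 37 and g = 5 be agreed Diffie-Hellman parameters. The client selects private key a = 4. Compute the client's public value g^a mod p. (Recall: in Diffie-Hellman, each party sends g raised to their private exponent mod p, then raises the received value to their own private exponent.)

33

Public value = 5^4 mod 37.
5^1 ≡ 5 (mod 37)
5^2 = (5^1)^2 ≡ 5^2 = 25 ≡ 25 (mod 37)
5^4 = (5^2)^2 ≡ 25^2 = 625 ≡ 33 (mod 37)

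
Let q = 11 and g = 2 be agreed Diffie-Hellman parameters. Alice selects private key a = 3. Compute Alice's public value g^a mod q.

8

Public value = 2^3 mod 11.
2^1 ≡ 2 (mod 11)
2^2 = (2^1)^2 ≡ 2^2 = 4 ≡ 4 (mod 11)
2^3 = 2^2 · 2^1 ≡ 4 · 2 ≡ 8 (mod 11).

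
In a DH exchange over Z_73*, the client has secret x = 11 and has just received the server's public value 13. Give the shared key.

Shared key K = 13^11 mod 73.
13^1 ≡ 13 (mod 73)
13^2 = (13^1)^2 ≡ 13^2 = 169 ≡ 23 (mod 73)
13^4 = (13^2)^2 ≡ 23^2 = 529 ≡ 18 (mod 73)
13^8 = (13^4)^2 ≡ 18^2 = 324 ≡ 32 (mod 73)
13^11 = 13^8 · 13^2 · 13^1 ≡ 32 · 23 · 13 ≡ 5 (mod 73).

5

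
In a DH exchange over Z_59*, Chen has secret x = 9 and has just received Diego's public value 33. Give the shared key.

39

Shared key K = 33^9 mod 59.
33^1 ≡ 33 (mod 59)
33^2 = (33^1)^2 ≡ 33^2 = 1089 ≡ 27 (mod 59)
33^4 = (33^2)^2 ≡ 27^2 = 729 ≡ 21 (mod 59)
33^8 = (33^4)^2 ≡ 21^2 = 441 ≡ 28 (mod 59)
33^9 = 33^8 · 33^1 ≡ 28 · 33 ≡ 39 (mod 59).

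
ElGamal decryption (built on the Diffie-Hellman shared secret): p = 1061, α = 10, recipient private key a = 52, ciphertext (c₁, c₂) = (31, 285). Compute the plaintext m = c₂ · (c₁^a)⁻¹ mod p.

714

Shared mask s = c₁^a mod p = 31^52 mod 1061.
31^1 ≡ 31 (mod 1061)
31^2 = (31^1)^2 ≡ 31^2 = 961 ≡ 961 (mod 1061)
31^4 = (31^2)^2 ≡ 961^2 = 923521 ≡ 451 (mod 1061)
31^8 = (31^4)^2 ≡ 451^2 = 203401 ≡ 750 (mod 1061)
31^16 = (31^8)^2 ≡ 750^2 = 562500 ≡ 170 (mod 1061)
31^32 = (31^16)^2 ≡ 170^2 = 28900 ≡ 253 (mod 1061)
31^52 = 31^32 · 31^16 · 31^4 ≡ 253 · 170 · 451 ≡ 308 (mod 1061).
So s = 308; s⁻¹ ≡ 1030 (mod 1061).
m = c₂ · s⁻¹ mod 1061 = 285 · 1030 mod 1061 = 714.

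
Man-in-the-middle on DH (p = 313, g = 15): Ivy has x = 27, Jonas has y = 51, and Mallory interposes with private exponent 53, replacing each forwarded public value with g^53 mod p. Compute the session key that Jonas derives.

56

Jonas receives Mallory's public value M = 15^53 mod 313 instead of the honest one.
15^1 ≡ 15 (mod 313)
15^2 = (15^1)^2 ≡ 15^2 = 225 ≡ 225 (mod 313)
15^4 = (15^2)^2 ≡ 225^2 = 50625 ≡ 232 (mod 313)
15^8 = (15^4)^2 ≡ 232^2 = 53824 ≡ 301 (mod 313)
15^16 = (15^8)^2 ≡ 301^2 = 90601 ≡ 144 (mod 313)
15^32 = (15^16)^2 ≡ 144^2 = 20736 ≡ 78 (mod 313)
15^53 = 15^32 · 15^16 · 15^4 · 15^1 ≡ 78 · 144 · 232 · 15 ≡ 233 (mod 313).
So M = 233. Jonas computes K = M^51 mod 313.
233^1 ≡ 233 (mod 313)
233^2 = (233^1)^2 ≡ 233^2 = 54289 ≡ 140 (mod 313)
233^4 = (233^2)^2 ≡ 140^2 = 19600 ≡ 194 (mod 313)
233^8 = (233^4)^2 ≡ 194^2 = 37636 ≡ 76 (mod 313)
233^16 = (233^8)^2 ≡ 76^2 = 5776 ≡ 142 (mod 313)
233^32 = (233^16)^2 ≡ 142^2 = 20164 ≡ 132 (mod 313)
233^51 = 233^32 · 233^16 · 233^2 · 233^1 ≡ 132 · 142 · 140 · 233 ≡ 56 (mod 313).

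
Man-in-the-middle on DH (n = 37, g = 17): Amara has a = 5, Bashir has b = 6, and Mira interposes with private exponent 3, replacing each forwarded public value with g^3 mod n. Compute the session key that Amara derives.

14

Amara receives Mira's public value M = 17^3 mod 37 instead of the honest one.
17^1 ≡ 17 (mod 37)
17^2 = (17^1)^2 ≡ 17^2 = 289 ≡ 30 (mod 37)
17^3 = 17^2 · 17^1 ≡ 30 · 17 ≡ 29 (mod 37).
So M = 29. Amara computes K = M^5 mod 37.
29^1 ≡ 29 (mod 37)
29^2 = (29^1)^2 ≡ 29^2 = 841 ≡ 27 (mod 37)
29^4 = (29^2)^2 ≡ 27^2 = 729 ≡ 26 (mod 37)
29^5 = 29^4 · 29^1 ≡ 26 · 29 ≡ 14 (mod 37).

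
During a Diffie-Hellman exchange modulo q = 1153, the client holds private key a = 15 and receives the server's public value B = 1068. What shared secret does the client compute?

Shared key K = 1068^15 mod 1153.
1068^1 ≡ 1068 (mod 1153)
1068^2 = (1068^1)^2 ≡ 1068^2 = 1140624 ≡ 307 (mod 1153)
1068^4 = (1068^2)^2 ≡ 307^2 = 94249 ≡ 856 (mod 1153)
1068^8 = (1068^4)^2 ≡ 856^2 = 732736 ≡ 581 (mod 1153)
1068^15 = 1068^8 · 1068^4 · 1068^2 · 1068^1 ≡ 581 · 856 · 307 · 1068 ≡ 600 (mod 1153).

600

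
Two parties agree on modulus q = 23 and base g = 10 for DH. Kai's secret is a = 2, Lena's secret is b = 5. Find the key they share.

Kai sends A = g^a mod q = 10^2 mod 23.
10^1 ≡ 10 (mod 23)
10^2 = (10^1)^2 ≡ 10^2 = 100 ≡ 8 (mod 23)
So A = 8. Lena then computes K = A^b mod q = 8^5 mod 23.
8^1 ≡ 8 (mod 23)
8^2 = (8^1)^2 ≡ 8^2 = 64 ≡ 18 (mod 23)
8^4 = (8^2)^2 ≡ 18^2 = 324 ≡ 2 (mod 23)
8^5 = 8^4 · 8^1 ≡ 2 · 8 ≡ 16 (mod 23).

16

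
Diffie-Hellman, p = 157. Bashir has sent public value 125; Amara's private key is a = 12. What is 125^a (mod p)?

99

Shared key K = 125^12 mod 157.
125^1 ≡ 125 (mod 157)
125^2 = (125^1)^2 ≡ 125^2 = 15625 ≡ 82 (mod 157)
125^4 = (125^2)^2 ≡ 82^2 = 6724 ≡ 130 (mod 157)
125^8 = (125^4)^2 ≡ 130^2 = 16900 ≡ 101 (mod 157)
125^12 = 125^8 · 125^4 ≡ 101 · 130 ≡ 99 (mod 157).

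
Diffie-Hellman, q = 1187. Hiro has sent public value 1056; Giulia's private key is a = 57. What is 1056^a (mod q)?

995

Shared key K = 1056^57 mod 1187.
1056^1 ≡ 1056 (mod 1187)
1056^2 = (1056^1)^2 ≡ 1056^2 = 1115136 ≡ 543 (mod 1187)
1056^4 = (1056^2)^2 ≡ 543^2 = 294849 ≡ 473 (mod 1187)
1056^8 = (1056^4)^2 ≡ 473^2 = 223729 ≡ 573 (mod 1187)
1056^16 = (1056^8)^2 ≡ 573^2 = 328329 ≡ 717 (mod 1187)
1056^32 = (1056^16)^2 ≡ 717^2 = 514089 ≡ 118 (mod 1187)
1056^57 = 1056^32 · 1056^16 · 1056^8 · 1056^1 ≡ 118 · 717 · 573 · 1056 ≡ 995 (mod 1187).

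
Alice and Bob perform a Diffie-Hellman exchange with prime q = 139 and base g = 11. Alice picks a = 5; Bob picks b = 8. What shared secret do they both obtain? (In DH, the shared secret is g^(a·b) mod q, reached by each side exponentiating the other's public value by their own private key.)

Bob sends B = g^b mod q = 11^8 mod 139.
11^1 ≡ 11 (mod 139)
11^2 = (11^1)^2 ≡ 11^2 = 121 ≡ 121 (mod 139)
11^4 = (11^2)^2 ≡ 121^2 = 14641 ≡ 46 (mod 139)
11^8 = (11^4)^2 ≡ 46^2 = 2116 ≡ 31 (mod 139)
So B = 31. Alice then computes K = B^a mod q = 31^5 mod 139.
31^1 ≡ 31 (mod 139)
31^2 = (31^1)^2 ≡ 31^2 = 961 ≡ 127 (mod 139)
31^4 = (31^2)^2 ≡ 127^2 = 16129 ≡ 5 (mod 139)
31^5 = 31^4 · 31^1 ≡ 5 · 31 ≡ 16 (mod 139).

16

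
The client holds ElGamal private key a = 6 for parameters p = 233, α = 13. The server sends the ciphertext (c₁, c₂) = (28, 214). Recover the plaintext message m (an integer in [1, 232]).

Shared mask s = c₁^a mod p = 28^6 mod 233.
28^1 ≡ 28 (mod 233)
28^2 = (28^1)^2 ≡ 28^2 = 784 ≡ 85 (mod 233)
28^4 = (28^2)^2 ≡ 85^2 = 7225 ≡ 2 (mod 233)
28^6 = 28^4 · 28^2 ≡ 2 · 85 ≡ 170 (mod 233).
So s = 170; s⁻¹ ≡ 196 (mod 233).
m = c₂ · s⁻¹ mod 233 = 214 · 196 mod 233 = 4.

4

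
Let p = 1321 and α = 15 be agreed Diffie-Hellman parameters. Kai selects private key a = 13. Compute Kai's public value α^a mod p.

405

Public value = 15^13 mod 1321.
15^1 ≡ 15 (mod 1321)
15^2 = (15^1)^2 ≡ 15^2 = 225 ≡ 225 (mod 1321)
15^4 = (15^2)^2 ≡ 225^2 = 50625 ≡ 427 (mod 1321)
15^8 = (15^4)^2 ≡ 427^2 = 182329 ≡ 31 (mod 1321)
15^13 = 15^8 · 15^4 · 15^1 ≡ 31 · 427 · 15 ≡ 405 (mod 1321).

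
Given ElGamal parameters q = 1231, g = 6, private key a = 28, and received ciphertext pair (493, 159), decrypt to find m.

434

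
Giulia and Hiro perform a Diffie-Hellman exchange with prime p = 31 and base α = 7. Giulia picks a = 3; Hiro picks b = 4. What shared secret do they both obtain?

16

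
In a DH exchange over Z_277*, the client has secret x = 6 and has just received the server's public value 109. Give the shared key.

146

Shared key K = 109^6 mod 277.
109^1 ≡ 109 (mod 277)
109^2 = (109^1)^2 ≡ 109^2 = 11881 ≡ 247 (mod 277)
109^4 = (109^2)^2 ≡ 247^2 = 61009 ≡ 69 (mod 277)
109^6 = 109^4 · 109^2 ≡ 69 · 247 ≡ 146 (mod 277).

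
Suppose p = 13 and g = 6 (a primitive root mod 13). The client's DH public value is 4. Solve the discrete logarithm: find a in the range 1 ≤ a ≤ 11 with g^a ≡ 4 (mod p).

10

Try successive powers of 6 modulo 13:
6^1 ≡ 6
6^2 ≡ 10
6^3 ≡ 8
6^4 ≡ 9
6^5 ≡ 2
6^6 ≡ 12
6^7 ≡ 7
6^8 ≡ 3
6^9 ≡ 5
6^10 ≡ 4
Found: a = 10.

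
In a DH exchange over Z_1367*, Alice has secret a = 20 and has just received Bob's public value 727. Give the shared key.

Shared key K = 727^20 mod 1367.
727^1 ≡ 727 (mod 1367)
727^2 = (727^1)^2 ≡ 727^2 = 528529 ≡ 867 (mod 1367)
727^4 = (727^2)^2 ≡ 867^2 = 751689 ≡ 1206 (mod 1367)
727^8 = (727^4)^2 ≡ 1206^2 = 1454436 ≡ 1315 (mod 1367)
727^16 = (727^8)^2 ≡ 1315^2 = 1729225 ≡ 1337 (mod 1367)
727^20 = 727^16 · 727^4 ≡ 1337 · 1206 ≡ 729 (mod 1367).

729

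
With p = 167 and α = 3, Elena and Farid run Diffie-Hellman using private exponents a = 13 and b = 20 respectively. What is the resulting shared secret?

Elena sends A = α^a mod p = 3^13 mod 167.
3^1 ≡ 3 (mod 167)
3^2 = (3^1)^2 ≡ 3^2 = 9 ≡ 9 (mod 167)
3^4 = (3^2)^2 ≡ 9^2 = 81 ≡ 81 (mod 167)
3^8 = (3^4)^2 ≡ 81^2 = 6561 ≡ 48 (mod 167)
3^13 = 3^8 · 3^4 · 3^1 ≡ 48 · 81 · 3 ≡ 141 (mod 167).
So A = 141. Farid then computes K = A^b mod p = 141^20 mod 167.
141^1 ≡ 141 (mod 167)
141^2 = (141^1)^2 ≡ 141^2 = 19881 ≡ 8 (mod 167)
141^4 = (141^2)^2 ≡ 8^2 = 64 ≡ 64 (mod 167)
141^8 = (141^4)^2 ≡ 64^2 = 4096 ≡ 88 (mod 167)
141^16 = (141^8)^2 ≡ 88^2 = 7744 ≡ 62 (mod 167)
141^20 = 141^16 · 141^4 ≡ 62 · 64 ≡ 127 (mod 167).

127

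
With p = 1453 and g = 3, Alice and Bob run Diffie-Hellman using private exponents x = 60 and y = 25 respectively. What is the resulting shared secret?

771

Alice sends A = g^x mod p = 3^60 mod 1453.
3^1 ≡ 3 (mod 1453)
3^2 = (3^1)^2 ≡ 3^2 = 9 ≡ 9 (mod 1453)
3^4 = (3^2)^2 ≡ 9^2 = 81 ≡ 81 (mod 1453)
3^8 = (3^4)^2 ≡ 81^2 = 6561 ≡ 749 (mod 1453)
3^16 = (3^8)^2 ≡ 749^2 = 561001 ≡ 143 (mod 1453)
3^32 = (3^16)^2 ≡ 143^2 = 20449 ≡ 107 (mod 1453)
3^60 = 3^32 · 3^16 · 3^8 · 3^4 ≡ 107 · 143 · 749 · 81 ≡ 823 (mod 1453).
So A = 823. Bob then computes K = A^y mod p = 823^25 mod 1453.
823^1 ≡ 823 (mod 1453)
823^2 = (823^1)^2 ≡ 823^2 = 677329 ≡ 231 (mod 1453)
823^4 = (823^2)^2 ≡ 231^2 = 53361 ≡ 1053 (mod 1453)
823^8 = (823^4)^2 ≡ 1053^2 = 1108809 ≡ 170 (mod 1453)
823^16 = (823^8)^2 ≡ 170^2 = 28900 ≡ 1293 (mod 1453)
823^25 = 823^16 · 823^8 · 823^1 ≡ 1293 · 170 · 823 ≡ 771 (mod 1453).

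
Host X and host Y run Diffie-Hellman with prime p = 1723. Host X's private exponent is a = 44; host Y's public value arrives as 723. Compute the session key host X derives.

1692

Shared key K = 723^44 mod 1723.
723^1 ≡ 723 (mod 1723)
723^2 = (723^1)^2 ≡ 723^2 = 522729 ≡ 660 (mod 1723)
723^4 = (723^2)^2 ≡ 660^2 = 435600 ≡ 1404 (mod 1723)
723^8 = (723^4)^2 ≡ 1404^2 = 1971216 ≡ 104 (mod 1723)
723^16 = (723^8)^2 ≡ 104^2 = 10816 ≡ 478 (mod 1723)
723^32 = (723^16)^2 ≡ 478^2 = 228484 ≡ 1048 (mod 1723)
723^44 = 723^32 · 723^8 · 723^4 ≡ 1048 · 104 · 1404 ≡ 1692 (mod 1723).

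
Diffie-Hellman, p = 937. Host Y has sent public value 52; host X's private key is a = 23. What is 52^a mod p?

Shared key K = 52^23 mod 937.
52^1 ≡ 52 (mod 937)
52^2 = (52^1)^2 ≡ 52^2 = 2704 ≡ 830 (mod 937)
52^4 = (52^2)^2 ≡ 830^2 = 688900 ≡ 205 (mod 937)
52^8 = (52^4)^2 ≡ 205^2 = 42025 ≡ 797 (mod 937)
52^16 = (52^8)^2 ≡ 797^2 = 635209 ≡ 860 (mod 937)
52^23 = 52^16 · 52^4 · 52^2 · 52^1 ≡ 860 · 205 · 830 · 52 ≡ 856 (mod 937).

856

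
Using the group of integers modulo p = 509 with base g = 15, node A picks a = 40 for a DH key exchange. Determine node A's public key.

Public value = 15^40 mod 509.
15^1 ≡ 15 (mod 509)
15^2 = (15^1)^2 ≡ 15^2 = 225 ≡ 225 (mod 509)
15^4 = (15^2)^2 ≡ 225^2 = 50625 ≡ 234 (mod 509)
15^8 = (15^4)^2 ≡ 234^2 = 54756 ≡ 293 (mod 509)
15^16 = (15^8)^2 ≡ 293^2 = 85849 ≡ 337 (mod 509)
15^32 = (15^16)^2 ≡ 337^2 = 113569 ≡ 62 (mod 509)
15^40 = 15^32 · 15^8 ≡ 62 · 293 ≡ 351 (mod 509).

351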